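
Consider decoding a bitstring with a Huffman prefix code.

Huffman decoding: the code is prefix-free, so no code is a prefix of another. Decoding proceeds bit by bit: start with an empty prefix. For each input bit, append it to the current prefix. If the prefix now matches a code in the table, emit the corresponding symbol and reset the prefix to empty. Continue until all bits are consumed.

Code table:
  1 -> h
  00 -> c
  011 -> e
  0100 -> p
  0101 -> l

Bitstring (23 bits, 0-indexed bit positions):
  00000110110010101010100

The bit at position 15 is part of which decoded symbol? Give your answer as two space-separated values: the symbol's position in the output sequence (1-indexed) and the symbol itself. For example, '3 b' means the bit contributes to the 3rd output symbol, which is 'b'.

Bit 0: prefix='0' (no match yet)
Bit 1: prefix='00' -> emit 'c', reset
Bit 2: prefix='0' (no match yet)
Bit 3: prefix='00' -> emit 'c', reset
Bit 4: prefix='0' (no match yet)
Bit 5: prefix='01' (no match yet)
Bit 6: prefix='011' -> emit 'e', reset
Bit 7: prefix='0' (no match yet)
Bit 8: prefix='01' (no match yet)
Bit 9: prefix='011' -> emit 'e', reset
Bit 10: prefix='0' (no match yet)
Bit 11: prefix='00' -> emit 'c', reset
Bit 12: prefix='1' -> emit 'h', reset
Bit 13: prefix='0' (no match yet)
Bit 14: prefix='01' (no match yet)
Bit 15: prefix='010' (no match yet)
Bit 16: prefix='0101' -> emit 'l', reset
Bit 17: prefix='0' (no match yet)
Bit 18: prefix='01' (no match yet)
Bit 19: prefix='010' (no match yet)

Answer: 7 l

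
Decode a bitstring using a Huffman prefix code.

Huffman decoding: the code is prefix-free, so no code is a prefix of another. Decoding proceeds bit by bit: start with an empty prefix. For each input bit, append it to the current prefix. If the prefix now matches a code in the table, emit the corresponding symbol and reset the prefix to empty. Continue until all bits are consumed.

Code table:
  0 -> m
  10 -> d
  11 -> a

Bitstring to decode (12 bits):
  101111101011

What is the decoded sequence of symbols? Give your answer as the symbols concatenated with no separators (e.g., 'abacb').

Bit 0: prefix='1' (no match yet)
Bit 1: prefix='10' -> emit 'd', reset
Bit 2: prefix='1' (no match yet)
Bit 3: prefix='11' -> emit 'a', reset
Bit 4: prefix='1' (no match yet)
Bit 5: prefix='11' -> emit 'a', reset
Bit 6: prefix='1' (no match yet)
Bit 7: prefix='10' -> emit 'd', reset
Bit 8: prefix='1' (no match yet)
Bit 9: prefix='10' -> emit 'd', reset
Bit 10: prefix='1' (no match yet)
Bit 11: prefix='11' -> emit 'a', reset

Answer: daadda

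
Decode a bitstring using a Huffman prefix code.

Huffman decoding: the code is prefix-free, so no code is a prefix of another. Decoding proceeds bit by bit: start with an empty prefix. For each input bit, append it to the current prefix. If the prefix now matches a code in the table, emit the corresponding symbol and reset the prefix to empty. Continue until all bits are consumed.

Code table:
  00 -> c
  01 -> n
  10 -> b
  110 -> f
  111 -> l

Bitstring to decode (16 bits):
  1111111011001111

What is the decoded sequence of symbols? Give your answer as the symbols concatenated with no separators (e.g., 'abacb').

Bit 0: prefix='1' (no match yet)
Bit 1: prefix='11' (no match yet)
Bit 2: prefix='111' -> emit 'l', reset
Bit 3: prefix='1' (no match yet)
Bit 4: prefix='11' (no match yet)
Bit 5: prefix='111' -> emit 'l', reset
Bit 6: prefix='1' (no match yet)
Bit 7: prefix='10' -> emit 'b', reset
Bit 8: prefix='1' (no match yet)
Bit 9: prefix='11' (no match yet)
Bit 10: prefix='110' -> emit 'f', reset
Bit 11: prefix='0' (no match yet)
Bit 12: prefix='01' -> emit 'n', reset
Bit 13: prefix='1' (no match yet)
Bit 14: prefix='11' (no match yet)
Bit 15: prefix='111' -> emit 'l', reset

Answer: llbfnl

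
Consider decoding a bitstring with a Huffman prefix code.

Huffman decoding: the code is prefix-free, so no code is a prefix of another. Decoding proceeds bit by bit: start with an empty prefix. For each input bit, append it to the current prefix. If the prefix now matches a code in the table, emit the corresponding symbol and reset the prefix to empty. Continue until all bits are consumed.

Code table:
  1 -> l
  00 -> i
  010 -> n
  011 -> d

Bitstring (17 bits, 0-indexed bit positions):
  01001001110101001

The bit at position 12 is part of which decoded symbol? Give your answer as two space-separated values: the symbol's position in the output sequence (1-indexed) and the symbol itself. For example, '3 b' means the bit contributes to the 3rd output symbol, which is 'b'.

Bit 0: prefix='0' (no match yet)
Bit 1: prefix='01' (no match yet)
Bit 2: prefix='010' -> emit 'n', reset
Bit 3: prefix='0' (no match yet)
Bit 4: prefix='01' (no match yet)
Bit 5: prefix='010' -> emit 'n', reset
Bit 6: prefix='0' (no match yet)
Bit 7: prefix='01' (no match yet)
Bit 8: prefix='011' -> emit 'd', reset
Bit 9: prefix='1' -> emit 'l', reset
Bit 10: prefix='0' (no match yet)
Bit 11: prefix='01' (no match yet)
Bit 12: prefix='010' -> emit 'n', reset
Bit 13: prefix='1' -> emit 'l', reset
Bit 14: prefix='0' (no match yet)
Bit 15: prefix='00' -> emit 'i', reset
Bit 16: prefix='1' -> emit 'l', reset

Answer: 5 n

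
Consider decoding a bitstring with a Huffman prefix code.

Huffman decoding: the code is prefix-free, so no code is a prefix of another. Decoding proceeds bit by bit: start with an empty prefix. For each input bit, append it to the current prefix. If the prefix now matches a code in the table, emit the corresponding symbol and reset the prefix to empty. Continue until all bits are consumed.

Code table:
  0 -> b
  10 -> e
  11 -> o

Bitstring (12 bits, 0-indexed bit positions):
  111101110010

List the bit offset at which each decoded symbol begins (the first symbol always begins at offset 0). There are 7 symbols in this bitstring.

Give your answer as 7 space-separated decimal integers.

Answer: 0 2 4 5 7 9 10

Derivation:
Bit 0: prefix='1' (no match yet)
Bit 1: prefix='11' -> emit 'o', reset
Bit 2: prefix='1' (no match yet)
Bit 3: prefix='11' -> emit 'o', reset
Bit 4: prefix='0' -> emit 'b', reset
Bit 5: prefix='1' (no match yet)
Bit 6: prefix='11' -> emit 'o', reset
Bit 7: prefix='1' (no match yet)
Bit 8: prefix='10' -> emit 'e', reset
Bit 9: prefix='0' -> emit 'b', reset
Bit 10: prefix='1' (no match yet)
Bit 11: prefix='10' -> emit 'e', reset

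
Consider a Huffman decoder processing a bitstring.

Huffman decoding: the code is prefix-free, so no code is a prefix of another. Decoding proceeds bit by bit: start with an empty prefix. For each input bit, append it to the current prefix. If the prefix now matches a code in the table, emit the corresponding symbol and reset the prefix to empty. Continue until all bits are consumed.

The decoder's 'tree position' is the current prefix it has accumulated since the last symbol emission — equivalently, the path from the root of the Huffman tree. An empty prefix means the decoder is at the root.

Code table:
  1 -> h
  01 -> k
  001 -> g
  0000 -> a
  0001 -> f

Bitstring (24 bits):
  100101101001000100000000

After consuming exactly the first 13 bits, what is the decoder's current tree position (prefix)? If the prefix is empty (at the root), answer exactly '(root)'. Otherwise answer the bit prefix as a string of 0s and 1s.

Bit 0: prefix='1' -> emit 'h', reset
Bit 1: prefix='0' (no match yet)
Bit 2: prefix='00' (no match yet)
Bit 3: prefix='001' -> emit 'g', reset
Bit 4: prefix='0' (no match yet)
Bit 5: prefix='01' -> emit 'k', reset
Bit 6: prefix='1' -> emit 'h', reset
Bit 7: prefix='0' (no match yet)
Bit 8: prefix='01' -> emit 'k', reset
Bit 9: prefix='0' (no match yet)
Bit 10: prefix='00' (no match yet)
Bit 11: prefix='001' -> emit 'g', reset
Bit 12: prefix='0' (no match yet)

Answer: 0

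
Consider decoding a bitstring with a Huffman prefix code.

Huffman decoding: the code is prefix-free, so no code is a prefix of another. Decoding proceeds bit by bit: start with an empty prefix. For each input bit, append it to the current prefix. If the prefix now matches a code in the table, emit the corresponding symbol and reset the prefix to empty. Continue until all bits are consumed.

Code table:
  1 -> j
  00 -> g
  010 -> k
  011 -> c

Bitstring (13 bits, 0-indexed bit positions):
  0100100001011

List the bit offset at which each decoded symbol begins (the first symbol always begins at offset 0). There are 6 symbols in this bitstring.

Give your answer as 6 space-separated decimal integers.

Bit 0: prefix='0' (no match yet)
Bit 1: prefix='01' (no match yet)
Bit 2: prefix='010' -> emit 'k', reset
Bit 3: prefix='0' (no match yet)
Bit 4: prefix='01' (no match yet)
Bit 5: prefix='010' -> emit 'k', reset
Bit 6: prefix='0' (no match yet)
Bit 7: prefix='00' -> emit 'g', reset
Bit 8: prefix='0' (no match yet)
Bit 9: prefix='01' (no match yet)
Bit 10: prefix='010' -> emit 'k', reset
Bit 11: prefix='1' -> emit 'j', reset
Bit 12: prefix='1' -> emit 'j', reset

Answer: 0 3 6 8 11 12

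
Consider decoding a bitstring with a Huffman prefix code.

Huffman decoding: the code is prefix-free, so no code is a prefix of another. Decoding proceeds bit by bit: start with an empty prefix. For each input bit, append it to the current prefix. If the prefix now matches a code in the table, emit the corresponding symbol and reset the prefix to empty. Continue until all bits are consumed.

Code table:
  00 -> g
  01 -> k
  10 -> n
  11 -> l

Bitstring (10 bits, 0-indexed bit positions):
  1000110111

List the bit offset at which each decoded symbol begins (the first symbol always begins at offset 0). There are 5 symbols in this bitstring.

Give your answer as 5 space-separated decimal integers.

Bit 0: prefix='1' (no match yet)
Bit 1: prefix='10' -> emit 'n', reset
Bit 2: prefix='0' (no match yet)
Bit 3: prefix='00' -> emit 'g', reset
Bit 4: prefix='1' (no match yet)
Bit 5: prefix='11' -> emit 'l', reset
Bit 6: prefix='0' (no match yet)
Bit 7: prefix='01' -> emit 'k', reset
Bit 8: prefix='1' (no match yet)
Bit 9: prefix='11' -> emit 'l', reset

Answer: 0 2 4 6 8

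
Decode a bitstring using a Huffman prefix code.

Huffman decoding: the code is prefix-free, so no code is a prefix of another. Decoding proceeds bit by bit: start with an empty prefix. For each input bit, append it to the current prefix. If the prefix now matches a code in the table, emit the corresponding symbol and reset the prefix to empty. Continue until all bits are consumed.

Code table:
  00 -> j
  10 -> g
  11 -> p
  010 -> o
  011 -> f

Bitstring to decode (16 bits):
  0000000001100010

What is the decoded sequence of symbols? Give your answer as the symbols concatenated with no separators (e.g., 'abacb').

Answer: jjjjfjo

Derivation:
Bit 0: prefix='0' (no match yet)
Bit 1: prefix='00' -> emit 'j', reset
Bit 2: prefix='0' (no match yet)
Bit 3: prefix='00' -> emit 'j', reset
Bit 4: prefix='0' (no match yet)
Bit 5: prefix='00' -> emit 'j', reset
Bit 6: prefix='0' (no match yet)
Bit 7: prefix='00' -> emit 'j', reset
Bit 8: prefix='0' (no match yet)
Bit 9: prefix='01' (no match yet)
Bit 10: prefix='011' -> emit 'f', reset
Bit 11: prefix='0' (no match yet)
Bit 12: prefix='00' -> emit 'j', reset
Bit 13: prefix='0' (no match yet)
Bit 14: prefix='01' (no match yet)
Bit 15: prefix='010' -> emit 'o', reset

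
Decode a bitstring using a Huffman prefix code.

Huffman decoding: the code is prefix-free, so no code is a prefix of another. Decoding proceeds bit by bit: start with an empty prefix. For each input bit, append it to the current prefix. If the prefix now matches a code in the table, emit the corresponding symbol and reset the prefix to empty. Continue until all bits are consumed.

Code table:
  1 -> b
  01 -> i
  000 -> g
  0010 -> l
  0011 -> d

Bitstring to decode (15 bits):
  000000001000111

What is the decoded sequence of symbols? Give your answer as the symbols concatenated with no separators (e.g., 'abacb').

Bit 0: prefix='0' (no match yet)
Bit 1: prefix='00' (no match yet)
Bit 2: prefix='000' -> emit 'g', reset
Bit 3: prefix='0' (no match yet)
Bit 4: prefix='00' (no match yet)
Bit 5: prefix='000' -> emit 'g', reset
Bit 6: prefix='0' (no match yet)
Bit 7: prefix='00' (no match yet)
Bit 8: prefix='001' (no match yet)
Bit 9: prefix='0010' -> emit 'l', reset
Bit 10: prefix='0' (no match yet)
Bit 11: prefix='00' (no match yet)
Bit 12: prefix='001' (no match yet)
Bit 13: prefix='0011' -> emit 'd', reset
Bit 14: prefix='1' -> emit 'b', reset

Answer: ggldb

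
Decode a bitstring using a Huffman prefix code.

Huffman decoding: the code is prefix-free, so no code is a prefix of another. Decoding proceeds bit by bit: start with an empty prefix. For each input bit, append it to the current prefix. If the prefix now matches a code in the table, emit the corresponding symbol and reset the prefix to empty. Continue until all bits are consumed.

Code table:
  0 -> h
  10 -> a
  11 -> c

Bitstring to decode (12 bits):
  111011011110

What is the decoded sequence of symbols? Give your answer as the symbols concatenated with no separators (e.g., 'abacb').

Bit 0: prefix='1' (no match yet)
Bit 1: prefix='11' -> emit 'c', reset
Bit 2: prefix='1' (no match yet)
Bit 3: prefix='10' -> emit 'a', reset
Bit 4: prefix='1' (no match yet)
Bit 5: prefix='11' -> emit 'c', reset
Bit 6: prefix='0' -> emit 'h', reset
Bit 7: prefix='1' (no match yet)
Bit 8: prefix='11' -> emit 'c', reset
Bit 9: prefix='1' (no match yet)
Bit 10: prefix='11' -> emit 'c', reset
Bit 11: prefix='0' -> emit 'h', reset

Answer: cachcch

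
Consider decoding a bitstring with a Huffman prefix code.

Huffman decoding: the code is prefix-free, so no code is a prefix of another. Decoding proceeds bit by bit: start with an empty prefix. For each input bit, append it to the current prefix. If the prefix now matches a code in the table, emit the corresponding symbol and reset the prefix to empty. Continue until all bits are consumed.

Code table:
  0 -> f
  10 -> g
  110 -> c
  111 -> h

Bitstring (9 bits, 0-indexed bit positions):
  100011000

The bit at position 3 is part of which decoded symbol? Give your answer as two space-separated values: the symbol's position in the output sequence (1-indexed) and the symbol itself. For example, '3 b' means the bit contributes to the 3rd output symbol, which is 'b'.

Bit 0: prefix='1' (no match yet)
Bit 1: prefix='10' -> emit 'g', reset
Bit 2: prefix='0' -> emit 'f', reset
Bit 3: prefix='0' -> emit 'f', reset
Bit 4: prefix='1' (no match yet)
Bit 5: prefix='11' (no match yet)
Bit 6: prefix='110' -> emit 'c', reset
Bit 7: prefix='0' -> emit 'f', reset

Answer: 3 f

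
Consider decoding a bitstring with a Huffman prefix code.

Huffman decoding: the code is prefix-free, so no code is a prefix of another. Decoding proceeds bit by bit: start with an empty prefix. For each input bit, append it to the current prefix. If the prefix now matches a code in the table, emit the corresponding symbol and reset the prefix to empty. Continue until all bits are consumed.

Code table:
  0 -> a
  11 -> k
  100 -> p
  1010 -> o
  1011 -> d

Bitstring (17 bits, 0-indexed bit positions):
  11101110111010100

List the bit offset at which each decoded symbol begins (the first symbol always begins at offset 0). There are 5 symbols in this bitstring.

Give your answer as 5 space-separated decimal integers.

Answer: 0 2 6 10 14

Derivation:
Bit 0: prefix='1' (no match yet)
Bit 1: prefix='11' -> emit 'k', reset
Bit 2: prefix='1' (no match yet)
Bit 3: prefix='10' (no match yet)
Bit 4: prefix='101' (no match yet)
Bit 5: prefix='1011' -> emit 'd', reset
Bit 6: prefix='1' (no match yet)
Bit 7: prefix='10' (no match yet)
Bit 8: prefix='101' (no match yet)
Bit 9: prefix='1011' -> emit 'd', reset
Bit 10: prefix='1' (no match yet)
Bit 11: prefix='10' (no match yet)
Bit 12: prefix='101' (no match yet)
Bit 13: prefix='1010' -> emit 'o', reset
Bit 14: prefix='1' (no match yet)
Bit 15: prefix='10' (no match yet)
Bit 16: prefix='100' -> emit 'p', reset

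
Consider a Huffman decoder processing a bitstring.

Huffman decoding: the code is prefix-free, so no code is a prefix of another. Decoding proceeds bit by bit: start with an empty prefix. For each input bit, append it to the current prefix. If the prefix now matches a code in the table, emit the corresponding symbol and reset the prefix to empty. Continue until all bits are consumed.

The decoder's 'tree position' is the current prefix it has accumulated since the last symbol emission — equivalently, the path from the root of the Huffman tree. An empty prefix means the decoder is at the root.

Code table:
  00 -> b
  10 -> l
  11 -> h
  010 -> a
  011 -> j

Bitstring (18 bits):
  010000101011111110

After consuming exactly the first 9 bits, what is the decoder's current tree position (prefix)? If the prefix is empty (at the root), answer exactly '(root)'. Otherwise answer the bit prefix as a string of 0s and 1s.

Answer: 1

Derivation:
Bit 0: prefix='0' (no match yet)
Bit 1: prefix='01' (no match yet)
Bit 2: prefix='010' -> emit 'a', reset
Bit 3: prefix='0' (no match yet)
Bit 4: prefix='00' -> emit 'b', reset
Bit 5: prefix='0' (no match yet)
Bit 6: prefix='01' (no match yet)
Bit 7: prefix='010' -> emit 'a', reset
Bit 8: prefix='1' (no match yet)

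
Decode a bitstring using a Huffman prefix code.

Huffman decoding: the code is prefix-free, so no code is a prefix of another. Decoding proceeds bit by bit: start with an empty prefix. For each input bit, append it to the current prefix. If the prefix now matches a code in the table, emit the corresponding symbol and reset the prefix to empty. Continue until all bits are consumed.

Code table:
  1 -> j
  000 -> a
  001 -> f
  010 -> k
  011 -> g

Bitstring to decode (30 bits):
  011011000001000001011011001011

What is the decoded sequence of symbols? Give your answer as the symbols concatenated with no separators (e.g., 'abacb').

Bit 0: prefix='0' (no match yet)
Bit 1: prefix='01' (no match yet)
Bit 2: prefix='011' -> emit 'g', reset
Bit 3: prefix='0' (no match yet)
Bit 4: prefix='01' (no match yet)
Bit 5: prefix='011' -> emit 'g', reset
Bit 6: prefix='0' (no match yet)
Bit 7: prefix='00' (no match yet)
Bit 8: prefix='000' -> emit 'a', reset
Bit 9: prefix='0' (no match yet)
Bit 10: prefix='00' (no match yet)
Bit 11: prefix='001' -> emit 'f', reset
Bit 12: prefix='0' (no match yet)
Bit 13: prefix='00' (no match yet)
Bit 14: prefix='000' -> emit 'a', reset
Bit 15: prefix='0' (no match yet)
Bit 16: prefix='00' (no match yet)
Bit 17: prefix='001' -> emit 'f', reset
Bit 18: prefix='0' (no match yet)
Bit 19: prefix='01' (no match yet)
Bit 20: prefix='011' -> emit 'g', reset
Bit 21: prefix='0' (no match yet)
Bit 22: prefix='01' (no match yet)
Bit 23: prefix='011' -> emit 'g', reset
Bit 24: prefix='0' (no match yet)
Bit 25: prefix='00' (no match yet)
Bit 26: prefix='001' -> emit 'f', reset
Bit 27: prefix='0' (no match yet)
Bit 28: prefix='01' (no match yet)
Bit 29: prefix='011' -> emit 'g', reset

Answer: ggafafggfg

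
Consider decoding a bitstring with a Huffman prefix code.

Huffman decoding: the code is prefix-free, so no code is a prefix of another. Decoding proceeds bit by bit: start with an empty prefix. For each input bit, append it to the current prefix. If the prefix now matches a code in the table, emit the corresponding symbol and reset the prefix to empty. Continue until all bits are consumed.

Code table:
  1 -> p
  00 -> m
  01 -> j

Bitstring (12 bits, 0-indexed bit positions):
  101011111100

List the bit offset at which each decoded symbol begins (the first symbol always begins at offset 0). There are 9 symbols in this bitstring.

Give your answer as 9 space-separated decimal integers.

Answer: 0 1 3 5 6 7 8 9 10

Derivation:
Bit 0: prefix='1' -> emit 'p', reset
Bit 1: prefix='0' (no match yet)
Bit 2: prefix='01' -> emit 'j', reset
Bit 3: prefix='0' (no match yet)
Bit 4: prefix='01' -> emit 'j', reset
Bit 5: prefix='1' -> emit 'p', reset
Bit 6: prefix='1' -> emit 'p', reset
Bit 7: prefix='1' -> emit 'p', reset
Bit 8: prefix='1' -> emit 'p', reset
Bit 9: prefix='1' -> emit 'p', reset
Bit 10: prefix='0' (no match yet)
Bit 11: prefix='00' -> emit 'm', reset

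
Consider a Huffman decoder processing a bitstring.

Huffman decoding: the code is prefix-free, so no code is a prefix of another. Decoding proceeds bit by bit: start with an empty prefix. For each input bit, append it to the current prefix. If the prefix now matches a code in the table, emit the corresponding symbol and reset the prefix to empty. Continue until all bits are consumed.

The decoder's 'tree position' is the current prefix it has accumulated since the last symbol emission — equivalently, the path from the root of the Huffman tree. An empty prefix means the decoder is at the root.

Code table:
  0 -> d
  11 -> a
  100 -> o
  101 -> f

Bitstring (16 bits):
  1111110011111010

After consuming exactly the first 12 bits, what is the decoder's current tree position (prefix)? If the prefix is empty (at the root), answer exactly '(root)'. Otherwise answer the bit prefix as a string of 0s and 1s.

Bit 0: prefix='1' (no match yet)
Bit 1: prefix='11' -> emit 'a', reset
Bit 2: prefix='1' (no match yet)
Bit 3: prefix='11' -> emit 'a', reset
Bit 4: prefix='1' (no match yet)
Bit 5: prefix='11' -> emit 'a', reset
Bit 6: prefix='0' -> emit 'd', reset
Bit 7: prefix='0' -> emit 'd', reset
Bit 8: prefix='1' (no match yet)
Bit 9: prefix='11' -> emit 'a', reset
Bit 10: prefix='1' (no match yet)
Bit 11: prefix='11' -> emit 'a', reset

Answer: (root)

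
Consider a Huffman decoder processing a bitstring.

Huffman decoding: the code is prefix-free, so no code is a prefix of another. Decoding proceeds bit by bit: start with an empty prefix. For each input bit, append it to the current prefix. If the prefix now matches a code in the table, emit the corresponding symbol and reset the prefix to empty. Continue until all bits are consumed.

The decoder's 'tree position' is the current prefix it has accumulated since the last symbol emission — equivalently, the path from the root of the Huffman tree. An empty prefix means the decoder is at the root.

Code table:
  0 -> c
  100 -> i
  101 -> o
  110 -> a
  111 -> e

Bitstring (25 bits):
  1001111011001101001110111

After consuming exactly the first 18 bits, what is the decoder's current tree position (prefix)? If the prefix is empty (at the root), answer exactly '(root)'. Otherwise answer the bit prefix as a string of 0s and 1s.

Bit 0: prefix='1' (no match yet)
Bit 1: prefix='10' (no match yet)
Bit 2: prefix='100' -> emit 'i', reset
Bit 3: prefix='1' (no match yet)
Bit 4: prefix='11' (no match yet)
Bit 5: prefix='111' -> emit 'e', reset
Bit 6: prefix='1' (no match yet)
Bit 7: prefix='10' (no match yet)
Bit 8: prefix='101' -> emit 'o', reset
Bit 9: prefix='1' (no match yet)
Bit 10: prefix='10' (no match yet)
Bit 11: prefix='100' -> emit 'i', reset
Bit 12: prefix='1' (no match yet)
Bit 13: prefix='11' (no match yet)
Bit 14: prefix='110' -> emit 'a', reset
Bit 15: prefix='1' (no match yet)
Bit 16: prefix='10' (no match yet)
Bit 17: prefix='100' -> emit 'i', reset

Answer: (root)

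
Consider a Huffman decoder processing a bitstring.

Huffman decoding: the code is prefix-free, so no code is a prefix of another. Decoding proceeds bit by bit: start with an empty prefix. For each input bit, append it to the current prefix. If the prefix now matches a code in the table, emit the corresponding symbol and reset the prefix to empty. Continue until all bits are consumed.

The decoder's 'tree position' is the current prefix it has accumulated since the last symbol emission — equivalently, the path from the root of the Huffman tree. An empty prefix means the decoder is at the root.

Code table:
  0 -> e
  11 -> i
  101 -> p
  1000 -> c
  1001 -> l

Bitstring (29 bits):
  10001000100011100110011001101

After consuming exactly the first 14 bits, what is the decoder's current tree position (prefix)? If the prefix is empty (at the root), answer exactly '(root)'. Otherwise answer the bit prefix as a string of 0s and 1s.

Answer: (root)

Derivation:
Bit 0: prefix='1' (no match yet)
Bit 1: prefix='10' (no match yet)
Bit 2: prefix='100' (no match yet)
Bit 3: prefix='1000' -> emit 'c', reset
Bit 4: prefix='1' (no match yet)
Bit 5: prefix='10' (no match yet)
Bit 6: prefix='100' (no match yet)
Bit 7: prefix='1000' -> emit 'c', reset
Bit 8: prefix='1' (no match yet)
Bit 9: prefix='10' (no match yet)
Bit 10: prefix='100' (no match yet)
Bit 11: prefix='1000' -> emit 'c', reset
Bit 12: prefix='1' (no match yet)
Bit 13: prefix='11' -> emit 'i', reset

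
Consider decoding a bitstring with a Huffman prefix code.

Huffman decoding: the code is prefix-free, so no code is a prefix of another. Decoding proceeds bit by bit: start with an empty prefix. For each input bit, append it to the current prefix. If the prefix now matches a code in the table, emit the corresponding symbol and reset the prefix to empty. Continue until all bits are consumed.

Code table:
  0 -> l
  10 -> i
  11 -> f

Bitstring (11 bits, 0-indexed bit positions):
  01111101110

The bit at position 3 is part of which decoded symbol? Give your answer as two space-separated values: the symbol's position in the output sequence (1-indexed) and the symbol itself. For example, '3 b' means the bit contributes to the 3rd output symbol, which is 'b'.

Bit 0: prefix='0' -> emit 'l', reset
Bit 1: prefix='1' (no match yet)
Bit 2: prefix='11' -> emit 'f', reset
Bit 3: prefix='1' (no match yet)
Bit 4: prefix='11' -> emit 'f', reset
Bit 5: prefix='1' (no match yet)
Bit 6: prefix='10' -> emit 'i', reset
Bit 7: prefix='1' (no match yet)

Answer: 3 f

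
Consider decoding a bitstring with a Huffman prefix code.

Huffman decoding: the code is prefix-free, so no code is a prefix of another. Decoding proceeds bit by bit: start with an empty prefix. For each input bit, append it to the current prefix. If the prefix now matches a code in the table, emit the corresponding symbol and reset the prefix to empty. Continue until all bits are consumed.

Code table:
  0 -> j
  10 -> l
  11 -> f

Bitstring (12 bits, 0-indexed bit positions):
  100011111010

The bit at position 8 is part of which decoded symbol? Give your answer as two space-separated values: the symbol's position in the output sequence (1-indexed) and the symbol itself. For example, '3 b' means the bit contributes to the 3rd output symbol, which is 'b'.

Answer: 6 l

Derivation:
Bit 0: prefix='1' (no match yet)
Bit 1: prefix='10' -> emit 'l', reset
Bit 2: prefix='0' -> emit 'j', reset
Bit 3: prefix='0' -> emit 'j', reset
Bit 4: prefix='1' (no match yet)
Bit 5: prefix='11' -> emit 'f', reset
Bit 6: prefix='1' (no match yet)
Bit 7: prefix='11' -> emit 'f', reset
Bit 8: prefix='1' (no match yet)
Bit 9: prefix='10' -> emit 'l', reset
Bit 10: prefix='1' (no match yet)
Bit 11: prefix='10' -> emit 'l', reset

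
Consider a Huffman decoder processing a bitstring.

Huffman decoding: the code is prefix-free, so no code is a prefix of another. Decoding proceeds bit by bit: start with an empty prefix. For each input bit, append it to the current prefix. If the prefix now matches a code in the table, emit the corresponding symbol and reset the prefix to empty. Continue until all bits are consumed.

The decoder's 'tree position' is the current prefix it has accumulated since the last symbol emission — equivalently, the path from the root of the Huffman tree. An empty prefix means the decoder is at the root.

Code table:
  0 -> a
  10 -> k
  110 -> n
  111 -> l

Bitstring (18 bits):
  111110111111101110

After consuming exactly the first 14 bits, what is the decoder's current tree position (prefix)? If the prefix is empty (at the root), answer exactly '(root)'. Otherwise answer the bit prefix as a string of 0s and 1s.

Bit 0: prefix='1' (no match yet)
Bit 1: prefix='11' (no match yet)
Bit 2: prefix='111' -> emit 'l', reset
Bit 3: prefix='1' (no match yet)
Bit 4: prefix='11' (no match yet)
Bit 5: prefix='110' -> emit 'n', reset
Bit 6: prefix='1' (no match yet)
Bit 7: prefix='11' (no match yet)
Bit 8: prefix='111' -> emit 'l', reset
Bit 9: prefix='1' (no match yet)
Bit 10: prefix='11' (no match yet)
Bit 11: prefix='111' -> emit 'l', reset
Bit 12: prefix='1' (no match yet)
Bit 13: prefix='10' -> emit 'k', reset

Answer: (root)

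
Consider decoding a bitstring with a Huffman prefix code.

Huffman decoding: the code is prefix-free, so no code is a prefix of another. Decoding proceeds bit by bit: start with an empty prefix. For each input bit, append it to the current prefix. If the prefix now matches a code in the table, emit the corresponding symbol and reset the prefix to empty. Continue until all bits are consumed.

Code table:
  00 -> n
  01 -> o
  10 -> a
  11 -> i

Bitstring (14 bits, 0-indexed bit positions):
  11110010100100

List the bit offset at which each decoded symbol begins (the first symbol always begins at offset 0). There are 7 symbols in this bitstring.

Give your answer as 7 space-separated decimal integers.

Bit 0: prefix='1' (no match yet)
Bit 1: prefix='11' -> emit 'i', reset
Bit 2: prefix='1' (no match yet)
Bit 3: prefix='11' -> emit 'i', reset
Bit 4: prefix='0' (no match yet)
Bit 5: prefix='00' -> emit 'n', reset
Bit 6: prefix='1' (no match yet)
Bit 7: prefix='10' -> emit 'a', reset
Bit 8: prefix='1' (no match yet)
Bit 9: prefix='10' -> emit 'a', reset
Bit 10: prefix='0' (no match yet)
Bit 11: prefix='01' -> emit 'o', reset
Bit 12: prefix='0' (no match yet)
Bit 13: prefix='00' -> emit 'n', reset

Answer: 0 2 4 6 8 10 12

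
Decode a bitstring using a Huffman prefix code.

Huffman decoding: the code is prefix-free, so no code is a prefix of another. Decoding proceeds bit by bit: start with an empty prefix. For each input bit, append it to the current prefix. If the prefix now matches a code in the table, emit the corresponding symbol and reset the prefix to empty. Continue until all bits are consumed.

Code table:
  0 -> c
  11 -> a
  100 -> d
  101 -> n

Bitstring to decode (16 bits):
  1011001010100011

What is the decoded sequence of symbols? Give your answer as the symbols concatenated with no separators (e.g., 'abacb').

Answer: ndncdca

Derivation:
Bit 0: prefix='1' (no match yet)
Bit 1: prefix='10' (no match yet)
Bit 2: prefix='101' -> emit 'n', reset
Bit 3: prefix='1' (no match yet)
Bit 4: prefix='10' (no match yet)
Bit 5: prefix='100' -> emit 'd', reset
Bit 6: prefix='1' (no match yet)
Bit 7: prefix='10' (no match yet)
Bit 8: prefix='101' -> emit 'n', reset
Bit 9: prefix='0' -> emit 'c', reset
Bit 10: prefix='1' (no match yet)
Bit 11: prefix='10' (no match yet)
Bit 12: prefix='100' -> emit 'd', reset
Bit 13: prefix='0' -> emit 'c', reset
Bit 14: prefix='1' (no match yet)
Bit 15: prefix='11' -> emit 'a', reset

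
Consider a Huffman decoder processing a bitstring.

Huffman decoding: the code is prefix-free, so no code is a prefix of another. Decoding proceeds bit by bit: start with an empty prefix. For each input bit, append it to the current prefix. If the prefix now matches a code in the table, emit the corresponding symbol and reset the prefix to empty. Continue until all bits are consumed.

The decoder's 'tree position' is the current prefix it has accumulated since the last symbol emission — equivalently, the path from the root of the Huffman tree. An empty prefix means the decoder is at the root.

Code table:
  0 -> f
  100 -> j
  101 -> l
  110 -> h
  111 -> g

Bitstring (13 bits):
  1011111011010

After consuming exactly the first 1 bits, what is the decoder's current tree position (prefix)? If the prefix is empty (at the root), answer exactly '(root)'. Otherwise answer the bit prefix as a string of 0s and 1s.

Bit 0: prefix='1' (no match yet)

Answer: 1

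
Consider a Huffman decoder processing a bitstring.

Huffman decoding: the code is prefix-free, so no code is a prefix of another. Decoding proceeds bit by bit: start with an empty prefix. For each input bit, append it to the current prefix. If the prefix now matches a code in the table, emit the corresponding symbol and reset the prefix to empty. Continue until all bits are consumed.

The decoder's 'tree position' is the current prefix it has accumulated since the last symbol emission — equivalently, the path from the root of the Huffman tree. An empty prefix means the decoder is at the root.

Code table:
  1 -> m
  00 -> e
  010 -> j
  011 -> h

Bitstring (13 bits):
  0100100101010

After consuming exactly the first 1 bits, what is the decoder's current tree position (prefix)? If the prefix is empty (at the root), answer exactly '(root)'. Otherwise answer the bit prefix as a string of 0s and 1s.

Answer: 0

Derivation:
Bit 0: prefix='0' (no match yet)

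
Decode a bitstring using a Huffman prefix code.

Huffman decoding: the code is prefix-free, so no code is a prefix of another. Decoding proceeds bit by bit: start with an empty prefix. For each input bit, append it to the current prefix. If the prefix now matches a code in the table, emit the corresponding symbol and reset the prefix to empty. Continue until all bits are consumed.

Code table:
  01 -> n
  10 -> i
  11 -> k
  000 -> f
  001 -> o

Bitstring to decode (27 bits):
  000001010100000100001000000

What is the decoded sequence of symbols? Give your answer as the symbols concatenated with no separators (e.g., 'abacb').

Bit 0: prefix='0' (no match yet)
Bit 1: prefix='00' (no match yet)
Bit 2: prefix='000' -> emit 'f', reset
Bit 3: prefix='0' (no match yet)
Bit 4: prefix='00' (no match yet)
Bit 5: prefix='001' -> emit 'o', reset
Bit 6: prefix='0' (no match yet)
Bit 7: prefix='01' -> emit 'n', reset
Bit 8: prefix='0' (no match yet)
Bit 9: prefix='01' -> emit 'n', reset
Bit 10: prefix='0' (no match yet)
Bit 11: prefix='00' (no match yet)
Bit 12: prefix='000' -> emit 'f', reset
Bit 13: prefix='0' (no match yet)
Bit 14: prefix='00' (no match yet)
Bit 15: prefix='001' -> emit 'o', reset
Bit 16: prefix='0' (no match yet)
Bit 17: prefix='00' (no match yet)
Bit 18: prefix='000' -> emit 'f', reset
Bit 19: prefix='0' (no match yet)
Bit 20: prefix='01' -> emit 'n', reset
Bit 21: prefix='0' (no match yet)
Bit 22: prefix='00' (no match yet)
Bit 23: prefix='000' -> emit 'f', reset
Bit 24: prefix='0' (no match yet)
Bit 25: prefix='00' (no match yet)
Bit 26: prefix='000' -> emit 'f', reset

Answer: fonnfofnff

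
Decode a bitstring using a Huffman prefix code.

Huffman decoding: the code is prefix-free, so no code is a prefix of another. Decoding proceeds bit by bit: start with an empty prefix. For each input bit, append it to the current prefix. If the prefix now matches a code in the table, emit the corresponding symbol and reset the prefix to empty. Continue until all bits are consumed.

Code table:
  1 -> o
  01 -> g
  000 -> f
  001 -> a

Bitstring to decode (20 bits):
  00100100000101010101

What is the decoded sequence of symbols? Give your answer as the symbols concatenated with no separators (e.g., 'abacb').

Answer: aafagggg

Derivation:
Bit 0: prefix='0' (no match yet)
Bit 1: prefix='00' (no match yet)
Bit 2: prefix='001' -> emit 'a', reset
Bit 3: prefix='0' (no match yet)
Bit 4: prefix='00' (no match yet)
Bit 5: prefix='001' -> emit 'a', reset
Bit 6: prefix='0' (no match yet)
Bit 7: prefix='00' (no match yet)
Bit 8: prefix='000' -> emit 'f', reset
Bit 9: prefix='0' (no match yet)
Bit 10: prefix='00' (no match yet)
Bit 11: prefix='001' -> emit 'a', reset
Bit 12: prefix='0' (no match yet)
Bit 13: prefix='01' -> emit 'g', reset
Bit 14: prefix='0' (no match yet)
Bit 15: prefix='01' -> emit 'g', reset
Bit 16: prefix='0' (no match yet)
Bit 17: prefix='01' -> emit 'g', reset
Bit 18: prefix='0' (no match yet)
Bit 19: prefix='01' -> emit 'g', reset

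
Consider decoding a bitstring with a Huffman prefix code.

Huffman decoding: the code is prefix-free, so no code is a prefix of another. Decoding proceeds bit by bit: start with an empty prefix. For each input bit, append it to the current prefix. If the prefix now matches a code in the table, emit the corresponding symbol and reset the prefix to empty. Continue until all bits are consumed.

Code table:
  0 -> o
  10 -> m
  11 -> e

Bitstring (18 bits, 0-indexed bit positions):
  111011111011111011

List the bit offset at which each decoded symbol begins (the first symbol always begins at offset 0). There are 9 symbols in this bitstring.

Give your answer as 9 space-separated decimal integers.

Bit 0: prefix='1' (no match yet)
Bit 1: prefix='11' -> emit 'e', reset
Bit 2: prefix='1' (no match yet)
Bit 3: prefix='10' -> emit 'm', reset
Bit 4: prefix='1' (no match yet)
Bit 5: prefix='11' -> emit 'e', reset
Bit 6: prefix='1' (no match yet)
Bit 7: prefix='11' -> emit 'e', reset
Bit 8: prefix='1' (no match yet)
Bit 9: prefix='10' -> emit 'm', reset
Bit 10: prefix='1' (no match yet)
Bit 11: prefix='11' -> emit 'e', reset
Bit 12: prefix='1' (no match yet)
Bit 13: prefix='11' -> emit 'e', reset
Bit 14: prefix='1' (no match yet)
Bit 15: prefix='10' -> emit 'm', reset
Bit 16: prefix='1' (no match yet)
Bit 17: prefix='11' -> emit 'e', reset

Answer: 0 2 4 6 8 10 12 14 16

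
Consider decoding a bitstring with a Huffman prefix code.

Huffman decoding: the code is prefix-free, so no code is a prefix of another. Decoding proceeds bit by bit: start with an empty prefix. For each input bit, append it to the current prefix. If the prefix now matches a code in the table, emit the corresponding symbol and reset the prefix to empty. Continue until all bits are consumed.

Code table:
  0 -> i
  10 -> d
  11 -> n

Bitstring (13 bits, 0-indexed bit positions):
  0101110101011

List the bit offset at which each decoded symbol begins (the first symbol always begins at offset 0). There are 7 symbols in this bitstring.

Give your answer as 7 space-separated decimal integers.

Answer: 0 1 3 5 7 9 11

Derivation:
Bit 0: prefix='0' -> emit 'i', reset
Bit 1: prefix='1' (no match yet)
Bit 2: prefix='10' -> emit 'd', reset
Bit 3: prefix='1' (no match yet)
Bit 4: prefix='11' -> emit 'n', reset
Bit 5: prefix='1' (no match yet)
Bit 6: prefix='10' -> emit 'd', reset
Bit 7: prefix='1' (no match yet)
Bit 8: prefix='10' -> emit 'd', reset
Bit 9: prefix='1' (no match yet)
Bit 10: prefix='10' -> emit 'd', reset
Bit 11: prefix='1' (no match yet)
Bit 12: prefix='11' -> emit 'n', reset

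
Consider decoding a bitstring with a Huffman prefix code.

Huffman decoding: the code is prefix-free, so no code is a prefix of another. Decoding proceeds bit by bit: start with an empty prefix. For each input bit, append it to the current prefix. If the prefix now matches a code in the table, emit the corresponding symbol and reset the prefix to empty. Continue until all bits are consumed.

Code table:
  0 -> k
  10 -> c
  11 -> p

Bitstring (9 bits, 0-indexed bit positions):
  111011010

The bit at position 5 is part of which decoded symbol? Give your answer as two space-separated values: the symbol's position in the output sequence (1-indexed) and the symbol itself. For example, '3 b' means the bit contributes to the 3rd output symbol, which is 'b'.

Answer: 3 p

Derivation:
Bit 0: prefix='1' (no match yet)
Bit 1: prefix='11' -> emit 'p', reset
Bit 2: prefix='1' (no match yet)
Bit 3: prefix='10' -> emit 'c', reset
Bit 4: prefix='1' (no match yet)
Bit 5: prefix='11' -> emit 'p', reset
Bit 6: prefix='0' -> emit 'k', reset
Bit 7: prefix='1' (no match yet)
Bit 8: prefix='10' -> emit 'c', reset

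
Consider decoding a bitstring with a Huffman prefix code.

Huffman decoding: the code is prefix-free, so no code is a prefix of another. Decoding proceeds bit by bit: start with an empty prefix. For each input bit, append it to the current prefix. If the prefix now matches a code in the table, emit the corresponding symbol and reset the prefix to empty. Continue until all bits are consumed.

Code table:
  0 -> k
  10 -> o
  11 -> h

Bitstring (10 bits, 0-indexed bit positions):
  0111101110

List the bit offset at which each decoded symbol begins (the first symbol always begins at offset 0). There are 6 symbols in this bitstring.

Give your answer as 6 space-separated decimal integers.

Bit 0: prefix='0' -> emit 'k', reset
Bit 1: prefix='1' (no match yet)
Bit 2: prefix='11' -> emit 'h', reset
Bit 3: prefix='1' (no match yet)
Bit 4: prefix='11' -> emit 'h', reset
Bit 5: prefix='0' -> emit 'k', reset
Bit 6: prefix='1' (no match yet)
Bit 7: prefix='11' -> emit 'h', reset
Bit 8: prefix='1' (no match yet)
Bit 9: prefix='10' -> emit 'o', reset

Answer: 0 1 3 5 6 8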